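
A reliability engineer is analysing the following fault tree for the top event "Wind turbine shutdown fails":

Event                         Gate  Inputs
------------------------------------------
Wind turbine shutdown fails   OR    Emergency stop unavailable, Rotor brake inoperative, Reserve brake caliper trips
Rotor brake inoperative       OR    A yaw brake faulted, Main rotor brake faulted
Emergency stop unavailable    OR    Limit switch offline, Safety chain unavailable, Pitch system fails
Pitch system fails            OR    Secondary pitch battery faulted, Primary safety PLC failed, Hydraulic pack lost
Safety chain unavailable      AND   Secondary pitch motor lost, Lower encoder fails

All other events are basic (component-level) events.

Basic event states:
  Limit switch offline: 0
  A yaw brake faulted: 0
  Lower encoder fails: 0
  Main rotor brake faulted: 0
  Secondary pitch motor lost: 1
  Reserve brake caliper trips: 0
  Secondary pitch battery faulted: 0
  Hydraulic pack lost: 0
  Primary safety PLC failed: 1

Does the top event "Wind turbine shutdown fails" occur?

Safety chain unavailable [AND]: Secondary pitch motor lost=occurs, Lower encoder fails=not → not all inputs occur → does not occur.
Pitch system fails [OR]: Secondary pitch battery faulted=not, Primary safety PLC failed=occurs, Hydraulic pack lost=not → at least one input occurs → occurs.
Emergency stop unavailable [OR]: Limit switch offline=not, Safety chain unavailable=not, Pitch system fails=occurs → at least one input occurs → occurs.
Rotor brake inoperative [OR]: A yaw brake faulted=not, Main rotor brake faulted=not → no input occurs → does not occur.
Wind turbine shutdown fails [OR]: Emergency stop unavailable=occurs, Rotor brake inoperative=not, Reserve brake caliper trips=not → at least one input occurs → occurs.

Yes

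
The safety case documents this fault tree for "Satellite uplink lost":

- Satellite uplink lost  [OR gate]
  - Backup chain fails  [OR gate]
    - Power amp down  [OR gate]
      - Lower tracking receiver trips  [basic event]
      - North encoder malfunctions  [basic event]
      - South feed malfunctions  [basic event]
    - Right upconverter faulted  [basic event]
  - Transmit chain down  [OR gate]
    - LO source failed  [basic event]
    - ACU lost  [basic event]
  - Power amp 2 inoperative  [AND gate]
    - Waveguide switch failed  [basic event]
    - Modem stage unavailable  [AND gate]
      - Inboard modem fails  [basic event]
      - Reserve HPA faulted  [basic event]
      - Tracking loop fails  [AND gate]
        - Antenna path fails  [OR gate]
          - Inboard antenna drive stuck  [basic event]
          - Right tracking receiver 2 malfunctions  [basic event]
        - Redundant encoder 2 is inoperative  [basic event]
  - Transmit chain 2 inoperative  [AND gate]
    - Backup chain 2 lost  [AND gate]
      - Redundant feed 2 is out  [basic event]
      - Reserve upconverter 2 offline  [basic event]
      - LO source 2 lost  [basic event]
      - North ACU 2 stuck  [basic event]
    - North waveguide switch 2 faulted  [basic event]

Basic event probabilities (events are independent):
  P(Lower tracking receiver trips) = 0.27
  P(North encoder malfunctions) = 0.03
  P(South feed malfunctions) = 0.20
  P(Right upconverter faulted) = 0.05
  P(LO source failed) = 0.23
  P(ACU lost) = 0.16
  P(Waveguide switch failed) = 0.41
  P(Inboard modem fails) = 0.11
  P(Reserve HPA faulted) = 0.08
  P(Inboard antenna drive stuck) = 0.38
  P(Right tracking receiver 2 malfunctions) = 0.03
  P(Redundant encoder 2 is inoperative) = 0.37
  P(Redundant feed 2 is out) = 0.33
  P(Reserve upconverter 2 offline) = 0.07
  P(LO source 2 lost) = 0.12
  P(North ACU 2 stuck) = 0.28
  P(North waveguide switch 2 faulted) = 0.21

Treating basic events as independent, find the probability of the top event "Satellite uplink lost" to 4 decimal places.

P(Power amp down) [OR] = 1 − (1−0.27) × (1−0.03) × (1−0.20) = 0.433520
P(Backup chain fails) [OR] = 1 − (1−0.433520) × (1−0.05) = 0.461844
P(Transmit chain down) [OR] = 1 − (1−0.23) × (1−0.16) = 0.353200
P(Antenna path fails) [OR] = 1 − (1−0.38) × (1−0.03) = 0.398600
P(Tracking loop fails) [AND] = 0.398600 × 0.37 = 0.147482
P(Modem stage unavailable) [AND] = 0.11 × 0.08 × 0.147482 = 0.001298
P(Power amp 2 inoperative) [AND] = 0.41 × 0.001298 = 0.000532
P(Backup chain 2 lost) [AND] = 0.33 × 0.07 × 0.12 × 0.28 = 0.000776
P(Transmit chain 2 inoperative) [AND] = 0.000776 × 0.21 = 0.000163
P(Satellite uplink lost) [OR] = 1 − (1−0.461844) × (1−0.353200) × (1−0.000532) × (1−0.000163) = 0.652163
Rounded to 4 decimal places: P(Satellite uplink lost) ≈ 0.6522.

0.6522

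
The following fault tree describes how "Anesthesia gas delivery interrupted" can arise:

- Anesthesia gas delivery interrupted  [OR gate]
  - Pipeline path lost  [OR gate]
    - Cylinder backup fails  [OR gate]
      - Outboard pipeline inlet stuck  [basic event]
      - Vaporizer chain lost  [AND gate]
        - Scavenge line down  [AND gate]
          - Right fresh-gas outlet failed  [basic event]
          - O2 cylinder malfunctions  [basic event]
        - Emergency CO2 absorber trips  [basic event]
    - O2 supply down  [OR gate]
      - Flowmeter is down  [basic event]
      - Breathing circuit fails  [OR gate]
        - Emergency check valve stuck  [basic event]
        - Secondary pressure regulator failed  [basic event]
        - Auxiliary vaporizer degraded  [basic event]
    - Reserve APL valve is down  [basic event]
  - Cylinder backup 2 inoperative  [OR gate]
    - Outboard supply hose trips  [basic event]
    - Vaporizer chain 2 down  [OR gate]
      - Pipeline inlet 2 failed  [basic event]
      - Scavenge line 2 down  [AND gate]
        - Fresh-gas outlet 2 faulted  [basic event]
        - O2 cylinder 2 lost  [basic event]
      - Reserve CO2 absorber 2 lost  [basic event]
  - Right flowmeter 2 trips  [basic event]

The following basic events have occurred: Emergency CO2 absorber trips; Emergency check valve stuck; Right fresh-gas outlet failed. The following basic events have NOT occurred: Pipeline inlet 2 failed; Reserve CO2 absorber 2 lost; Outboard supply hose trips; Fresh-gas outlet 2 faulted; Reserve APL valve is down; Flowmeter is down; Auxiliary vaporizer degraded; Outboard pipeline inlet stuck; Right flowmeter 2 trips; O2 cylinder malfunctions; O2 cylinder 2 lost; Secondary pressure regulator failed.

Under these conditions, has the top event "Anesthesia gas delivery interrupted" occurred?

Scavenge line down [AND]: Right fresh-gas outlet failed=occurs, O2 cylinder malfunctions=not → not all inputs occur → does not occur.
Vaporizer chain lost [AND]: Scavenge line down=not, Emergency CO2 absorber trips=occurs → not all inputs occur → does not occur.
Cylinder backup fails [OR]: Outboard pipeline inlet stuck=not, Vaporizer chain lost=not → no input occurs → does not occur.
Breathing circuit fails [OR]: Emergency check valve stuck=occurs, Secondary pressure regulator failed=not, Auxiliary vaporizer degraded=not → at least one input occurs → occurs.
O2 supply down [OR]: Flowmeter is down=not, Breathing circuit fails=occurs → at least one input occurs → occurs.
Pipeline path lost [OR]: Cylinder backup fails=not, O2 supply down=occurs, Reserve APL valve is down=not → at least one input occurs → occurs.
Scavenge line 2 down [AND]: Fresh-gas outlet 2 faulted=not, O2 cylinder 2 lost=not → not all inputs occur → does not occur.
Vaporizer chain 2 down [OR]: Pipeline inlet 2 failed=not, Scavenge line 2 down=not, Reserve CO2 absorber 2 lost=not → no input occurs → does not occur.
Cylinder backup 2 inoperative [OR]: Outboard supply hose trips=not, Vaporizer chain 2 down=not → no input occurs → does not occur.
Anesthesia gas delivery interrupted [OR]: Pipeline path lost=occurs, Cylinder backup 2 inoperative=not, Right flowmeter 2 trips=not → at least one input occurs → occurs.

Yes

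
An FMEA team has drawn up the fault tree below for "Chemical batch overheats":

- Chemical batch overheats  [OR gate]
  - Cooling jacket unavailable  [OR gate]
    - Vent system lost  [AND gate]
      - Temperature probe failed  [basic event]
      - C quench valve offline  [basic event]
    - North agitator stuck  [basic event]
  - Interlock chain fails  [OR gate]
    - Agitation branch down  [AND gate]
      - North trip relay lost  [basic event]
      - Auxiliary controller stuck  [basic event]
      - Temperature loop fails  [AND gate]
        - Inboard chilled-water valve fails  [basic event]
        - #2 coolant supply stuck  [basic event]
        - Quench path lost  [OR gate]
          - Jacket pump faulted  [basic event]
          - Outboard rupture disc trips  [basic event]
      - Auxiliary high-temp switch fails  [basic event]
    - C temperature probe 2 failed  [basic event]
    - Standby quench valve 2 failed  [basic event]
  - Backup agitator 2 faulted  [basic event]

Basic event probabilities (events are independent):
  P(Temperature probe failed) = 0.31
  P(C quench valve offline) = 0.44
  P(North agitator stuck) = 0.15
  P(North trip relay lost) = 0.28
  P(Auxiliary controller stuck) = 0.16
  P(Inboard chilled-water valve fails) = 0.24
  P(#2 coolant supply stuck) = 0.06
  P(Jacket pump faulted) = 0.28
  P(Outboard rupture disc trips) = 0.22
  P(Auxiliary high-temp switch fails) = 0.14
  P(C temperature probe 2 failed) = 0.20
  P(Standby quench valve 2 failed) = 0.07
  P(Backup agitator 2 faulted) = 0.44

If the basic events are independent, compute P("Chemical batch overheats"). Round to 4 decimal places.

P(Vent system lost) [AND] = 0.31 × 0.44 = 0.136400
P(Cooling jacket unavailable) [OR] = 1 − (1−0.136400) × (1−0.15) = 0.265940
P(Quench path lost) [OR] = 1 − (1−0.28) × (1−0.22) = 0.438400
P(Temperature loop fails) [AND] = 0.24 × 0.06 × 0.438400 = 0.006313
P(Agitation branch down) [AND] = 0.28 × 0.16 × 0.006313 × 0.14 = 0.000040
P(Interlock chain fails) [OR] = 1 − (1−0.000040) × (1−0.20) × (1−0.07) = 0.256030
P(Chemical batch overheats) [OR] = 1 − (1−0.265940) × (1−0.256030) × (1−0.44) = 0.694174
Rounded to 4 decimal places: P(Chemical batch overheats) ≈ 0.6942.

0.6942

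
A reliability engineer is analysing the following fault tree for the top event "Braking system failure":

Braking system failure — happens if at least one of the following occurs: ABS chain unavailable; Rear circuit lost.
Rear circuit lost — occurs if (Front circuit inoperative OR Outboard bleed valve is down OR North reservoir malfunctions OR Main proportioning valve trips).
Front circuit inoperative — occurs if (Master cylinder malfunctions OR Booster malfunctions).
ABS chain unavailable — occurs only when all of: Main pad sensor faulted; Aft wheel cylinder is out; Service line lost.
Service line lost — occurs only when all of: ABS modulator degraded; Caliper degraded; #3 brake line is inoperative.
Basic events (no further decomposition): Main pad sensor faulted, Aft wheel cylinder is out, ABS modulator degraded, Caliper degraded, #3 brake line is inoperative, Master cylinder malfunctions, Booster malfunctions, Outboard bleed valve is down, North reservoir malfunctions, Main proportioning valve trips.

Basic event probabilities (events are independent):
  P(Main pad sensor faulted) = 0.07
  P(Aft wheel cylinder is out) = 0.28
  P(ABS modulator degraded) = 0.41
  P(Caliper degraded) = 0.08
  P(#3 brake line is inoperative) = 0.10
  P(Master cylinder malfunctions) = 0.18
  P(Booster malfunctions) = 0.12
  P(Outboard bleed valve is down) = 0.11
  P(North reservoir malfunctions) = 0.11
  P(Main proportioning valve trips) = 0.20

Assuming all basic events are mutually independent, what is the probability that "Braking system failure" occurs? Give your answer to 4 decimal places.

P(Service line lost) [AND] = 0.41 × 0.08 × 0.10 = 0.003280
P(ABS chain unavailable) [AND] = 0.07 × 0.28 × 0.003280 = 0.000064
P(Front circuit inoperative) [OR] = 1 − (1−0.18) × (1−0.12) = 0.278400
P(Rear circuit lost) [OR] = 1 − (1−0.278400) × (1−0.11) × (1−0.11) × (1−0.20) = 0.542737
P(Braking system failure) [OR] = 1 − (1−0.000064) × (1−0.542737) = 0.542766
Rounded to 4 decimal places: P(Braking system failure) ≈ 0.5428.

0.5428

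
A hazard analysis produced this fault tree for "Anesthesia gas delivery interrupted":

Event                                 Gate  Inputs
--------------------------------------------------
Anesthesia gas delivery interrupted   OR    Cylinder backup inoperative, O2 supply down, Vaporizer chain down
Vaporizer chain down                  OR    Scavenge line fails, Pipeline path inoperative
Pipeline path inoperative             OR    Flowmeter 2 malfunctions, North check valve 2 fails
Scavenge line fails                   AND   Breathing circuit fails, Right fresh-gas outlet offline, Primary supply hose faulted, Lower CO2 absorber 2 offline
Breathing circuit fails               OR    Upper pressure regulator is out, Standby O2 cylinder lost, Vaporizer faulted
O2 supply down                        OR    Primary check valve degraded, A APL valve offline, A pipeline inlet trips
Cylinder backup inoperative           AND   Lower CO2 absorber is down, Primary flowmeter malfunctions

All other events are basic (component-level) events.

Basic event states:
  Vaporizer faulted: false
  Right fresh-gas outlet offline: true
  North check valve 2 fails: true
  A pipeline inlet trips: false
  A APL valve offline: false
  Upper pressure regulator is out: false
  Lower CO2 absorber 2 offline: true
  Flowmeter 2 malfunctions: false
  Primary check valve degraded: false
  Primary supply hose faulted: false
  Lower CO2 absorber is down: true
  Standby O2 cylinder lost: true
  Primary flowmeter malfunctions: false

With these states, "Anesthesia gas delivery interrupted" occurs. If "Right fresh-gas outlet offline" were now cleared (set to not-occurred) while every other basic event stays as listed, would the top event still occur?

Yes

Counterfactual: set "Right fresh-gas outlet offline" to not occurred.
Cylinder backup inoperative [AND]: Lower CO2 absorber is down=occurs, Primary flowmeter malfunctions=not → not all inputs occur → does not occur.
O2 supply down [OR]: Primary check valve degraded=not, A APL valve offline=not, A pipeline inlet trips=not → no input occurs → does not occur.
Breathing circuit fails [OR]: Upper pressure regulator is out=not, Standby O2 cylinder lost=occurs, Vaporizer faulted=not → at least one input occurs → occurs.
Scavenge line fails [AND]: Breathing circuit fails=occurs, Right fresh-gas outlet offline=not, Primary supply hose faulted=not, Lower CO2 absorber 2 offline=occurs → not all inputs occur → does not occur.
Pipeline path inoperative [OR]: Flowmeter 2 malfunctions=not, North check valve 2 fails=occurs → at least one input occurs → occurs.
Vaporizer chain down [OR]: Scavenge line fails=not, Pipeline path inoperative=occurs → at least one input occurs → occurs.
Anesthesia gas delivery interrupted [OR]: Cylinder backup inoperative=not, O2 supply down=not, Vaporizer chain down=occurs → at least one input occurs → occurs.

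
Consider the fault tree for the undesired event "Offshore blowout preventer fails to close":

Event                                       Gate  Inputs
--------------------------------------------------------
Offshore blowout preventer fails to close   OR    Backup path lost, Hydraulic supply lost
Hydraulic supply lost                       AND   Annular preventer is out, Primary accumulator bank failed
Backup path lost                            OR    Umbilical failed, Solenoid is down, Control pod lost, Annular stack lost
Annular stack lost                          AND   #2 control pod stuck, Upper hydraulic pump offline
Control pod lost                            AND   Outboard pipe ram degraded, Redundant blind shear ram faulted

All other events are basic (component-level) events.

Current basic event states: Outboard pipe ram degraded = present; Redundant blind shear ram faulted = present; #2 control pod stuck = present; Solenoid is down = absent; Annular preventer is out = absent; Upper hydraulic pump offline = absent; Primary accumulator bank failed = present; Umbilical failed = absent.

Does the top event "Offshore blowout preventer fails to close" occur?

Control pod lost [AND]: Outboard pipe ram degraded=occurs, Redundant blind shear ram faulted=occurs → all inputs occur → occurs.
Annular stack lost [AND]: #2 control pod stuck=occurs, Upper hydraulic pump offline=not → not all inputs occur → does not occur.
Backup path lost [OR]: Umbilical failed=not, Solenoid is down=not, Control pod lost=occurs, Annular stack lost=not → at least one input occurs → occurs.
Hydraulic supply lost [AND]: Annular preventer is out=not, Primary accumulator bank failed=occurs → not all inputs occur → does not occur.
Offshore blowout preventer fails to close [OR]: Backup path lost=occurs, Hydraulic supply lost=not → at least one input occurs → occurs.

Yes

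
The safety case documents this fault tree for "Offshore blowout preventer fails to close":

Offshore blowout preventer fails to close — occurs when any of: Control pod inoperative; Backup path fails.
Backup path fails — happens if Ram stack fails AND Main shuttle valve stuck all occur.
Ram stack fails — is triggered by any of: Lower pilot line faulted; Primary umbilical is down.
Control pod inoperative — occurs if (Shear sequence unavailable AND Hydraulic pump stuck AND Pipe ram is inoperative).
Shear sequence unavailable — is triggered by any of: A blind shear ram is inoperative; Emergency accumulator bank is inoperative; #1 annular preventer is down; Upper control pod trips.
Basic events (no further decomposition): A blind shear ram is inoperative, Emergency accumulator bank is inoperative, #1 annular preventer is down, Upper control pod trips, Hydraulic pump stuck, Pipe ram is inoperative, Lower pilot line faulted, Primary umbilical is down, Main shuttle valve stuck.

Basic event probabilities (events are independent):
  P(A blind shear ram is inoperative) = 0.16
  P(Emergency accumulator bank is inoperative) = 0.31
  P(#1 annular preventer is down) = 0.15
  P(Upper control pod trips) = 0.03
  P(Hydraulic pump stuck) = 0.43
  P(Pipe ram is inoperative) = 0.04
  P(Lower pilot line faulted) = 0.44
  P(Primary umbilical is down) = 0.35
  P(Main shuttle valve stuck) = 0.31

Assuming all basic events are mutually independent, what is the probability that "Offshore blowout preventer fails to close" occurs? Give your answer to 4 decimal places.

P(Shear sequence unavailable) [OR] = 1 − (1−0.16) × (1−0.31) × (1−0.15) × (1−0.03) = 0.522120
P(Control pod inoperative) [AND] = 0.522120 × 0.43 × 0.04 = 0.008980
P(Ram stack fails) [OR] = 1 − (1−0.44) × (1−0.35) = 0.636000
P(Backup path fails) [AND] = 0.636000 × 0.31 = 0.197160
P(Offshore blowout preventer fails to close) [OR] = 1 − (1−0.008980) × (1−0.197160) = 0.204370
Rounded to 4 decimal places: P(Offshore blowout preventer fails to close) ≈ 0.2044.

0.2044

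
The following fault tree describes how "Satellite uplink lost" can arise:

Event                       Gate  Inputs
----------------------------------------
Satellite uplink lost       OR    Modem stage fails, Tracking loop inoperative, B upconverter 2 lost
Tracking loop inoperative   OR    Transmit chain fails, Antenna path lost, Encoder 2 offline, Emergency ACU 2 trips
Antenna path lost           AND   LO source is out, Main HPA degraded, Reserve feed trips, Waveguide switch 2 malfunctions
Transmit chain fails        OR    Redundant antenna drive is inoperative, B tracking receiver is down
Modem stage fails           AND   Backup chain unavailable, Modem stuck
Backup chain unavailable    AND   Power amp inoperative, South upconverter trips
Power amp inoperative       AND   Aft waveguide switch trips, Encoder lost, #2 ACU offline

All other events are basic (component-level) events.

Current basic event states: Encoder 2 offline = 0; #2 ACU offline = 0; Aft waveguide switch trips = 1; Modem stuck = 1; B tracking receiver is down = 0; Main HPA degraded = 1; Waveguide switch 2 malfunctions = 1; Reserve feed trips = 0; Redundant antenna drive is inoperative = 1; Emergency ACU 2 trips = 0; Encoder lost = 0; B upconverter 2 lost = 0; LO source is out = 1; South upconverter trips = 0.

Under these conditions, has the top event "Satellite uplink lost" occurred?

Power amp inoperative [AND]: Aft waveguide switch trips=occurs, Encoder lost=not, #2 ACU offline=not → not all inputs occur → does not occur.
Backup chain unavailable [AND]: Power amp inoperative=not, South upconverter trips=not → not all inputs occur → does not occur.
Modem stage fails [AND]: Backup chain unavailable=not, Modem stuck=occurs → not all inputs occur → does not occur.
Transmit chain fails [OR]: Redundant antenna drive is inoperative=occurs, B tracking receiver is down=not → at least one input occurs → occurs.
Antenna path lost [AND]: LO source is out=occurs, Main HPA degraded=occurs, Reserve feed trips=not, Waveguide switch 2 malfunctions=occurs → not all inputs occur → does not occur.
Tracking loop inoperative [OR]: Transmit chain fails=occurs, Antenna path lost=not, Encoder 2 offline=not, Emergency ACU 2 trips=not → at least one input occurs → occurs.
Satellite uplink lost [OR]: Modem stage fails=not, Tracking loop inoperative=occurs, B upconverter 2 lost=not → at least one input occurs → occurs.

Yes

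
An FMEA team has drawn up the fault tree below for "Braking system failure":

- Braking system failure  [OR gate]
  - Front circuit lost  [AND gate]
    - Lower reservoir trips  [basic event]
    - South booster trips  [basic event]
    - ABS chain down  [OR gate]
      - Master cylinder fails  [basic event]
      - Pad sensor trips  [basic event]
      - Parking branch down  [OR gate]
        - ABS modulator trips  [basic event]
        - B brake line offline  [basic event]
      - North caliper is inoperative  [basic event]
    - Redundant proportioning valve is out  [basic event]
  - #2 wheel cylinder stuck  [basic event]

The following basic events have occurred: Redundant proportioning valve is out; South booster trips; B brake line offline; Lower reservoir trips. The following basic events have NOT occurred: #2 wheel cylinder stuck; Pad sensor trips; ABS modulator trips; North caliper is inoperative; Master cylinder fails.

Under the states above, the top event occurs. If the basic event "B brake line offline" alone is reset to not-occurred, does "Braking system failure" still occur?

Counterfactual: set "B brake line offline" to not occurred.
Parking branch down [OR]: ABS modulator trips=not, B brake line offline=not → no input occurs → does not occur.
ABS chain down [OR]: Master cylinder fails=not, Pad sensor trips=not, Parking branch down=not, North caliper is inoperative=not → no input occurs → does not occur.
Front circuit lost [AND]: Lower reservoir trips=occurs, South booster trips=occurs, ABS chain down=not, Redundant proportioning valve is out=occurs → not all inputs occur → does not occur.
Braking system failure [OR]: Front circuit lost=not, #2 wheel cylinder stuck=not → no input occurs → does not occur.

No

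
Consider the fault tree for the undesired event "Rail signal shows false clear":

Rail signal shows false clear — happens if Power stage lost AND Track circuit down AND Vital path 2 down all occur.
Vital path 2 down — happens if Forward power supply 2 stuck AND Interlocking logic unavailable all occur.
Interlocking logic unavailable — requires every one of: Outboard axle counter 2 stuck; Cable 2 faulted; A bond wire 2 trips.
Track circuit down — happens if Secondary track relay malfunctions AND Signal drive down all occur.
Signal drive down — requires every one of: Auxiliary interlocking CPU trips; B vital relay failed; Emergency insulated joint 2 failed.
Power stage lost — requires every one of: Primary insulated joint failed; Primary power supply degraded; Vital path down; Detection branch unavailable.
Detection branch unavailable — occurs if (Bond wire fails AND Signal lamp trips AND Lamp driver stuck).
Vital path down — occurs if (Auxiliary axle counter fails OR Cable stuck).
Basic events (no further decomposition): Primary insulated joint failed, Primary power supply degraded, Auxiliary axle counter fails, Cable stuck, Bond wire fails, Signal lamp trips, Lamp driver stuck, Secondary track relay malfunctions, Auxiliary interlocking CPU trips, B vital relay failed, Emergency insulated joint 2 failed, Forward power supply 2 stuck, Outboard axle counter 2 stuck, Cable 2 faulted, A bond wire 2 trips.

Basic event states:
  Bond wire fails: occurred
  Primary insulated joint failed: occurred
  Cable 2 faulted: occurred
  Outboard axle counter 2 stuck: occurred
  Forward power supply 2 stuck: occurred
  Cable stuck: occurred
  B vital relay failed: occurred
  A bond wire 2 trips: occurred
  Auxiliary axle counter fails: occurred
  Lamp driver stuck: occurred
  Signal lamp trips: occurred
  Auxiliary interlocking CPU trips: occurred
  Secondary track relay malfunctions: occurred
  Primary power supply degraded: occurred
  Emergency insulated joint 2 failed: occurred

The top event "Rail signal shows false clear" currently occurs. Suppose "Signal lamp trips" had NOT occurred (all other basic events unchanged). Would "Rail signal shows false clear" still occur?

No

Counterfactual: set "Signal lamp trips" to not occurred.
Vital path down [OR]: Auxiliary axle counter fails=occurs, Cable stuck=occurs → at least one input occurs → occurs.
Detection branch unavailable [AND]: Bond wire fails=occurs, Signal lamp trips=not, Lamp driver stuck=occurs → not all inputs occur → does not occur.
Power stage lost [AND]: Primary insulated joint failed=occurs, Primary power supply degraded=occurs, Vital path down=occurs, Detection branch unavailable=not → not all inputs occur → does not occur.
Signal drive down [AND]: Auxiliary interlocking CPU trips=occurs, B vital relay failed=occurs, Emergency insulated joint 2 failed=occurs → all inputs occur → occurs.
Track circuit down [AND]: Secondary track relay malfunctions=occurs, Signal drive down=occurs → all inputs occur → occurs.
Interlocking logic unavailable [AND]: Outboard axle counter 2 stuck=occurs, Cable 2 faulted=occurs, A bond wire 2 trips=occurs → all inputs occur → occurs.
Vital path 2 down [AND]: Forward power supply 2 stuck=occurs, Interlocking logic unavailable=occurs → all inputs occur → occurs.
Rail signal shows false clear [AND]: Power stage lost=not, Track circuit down=occurs, Vital path 2 down=occurs → not all inputs occur → does not occur.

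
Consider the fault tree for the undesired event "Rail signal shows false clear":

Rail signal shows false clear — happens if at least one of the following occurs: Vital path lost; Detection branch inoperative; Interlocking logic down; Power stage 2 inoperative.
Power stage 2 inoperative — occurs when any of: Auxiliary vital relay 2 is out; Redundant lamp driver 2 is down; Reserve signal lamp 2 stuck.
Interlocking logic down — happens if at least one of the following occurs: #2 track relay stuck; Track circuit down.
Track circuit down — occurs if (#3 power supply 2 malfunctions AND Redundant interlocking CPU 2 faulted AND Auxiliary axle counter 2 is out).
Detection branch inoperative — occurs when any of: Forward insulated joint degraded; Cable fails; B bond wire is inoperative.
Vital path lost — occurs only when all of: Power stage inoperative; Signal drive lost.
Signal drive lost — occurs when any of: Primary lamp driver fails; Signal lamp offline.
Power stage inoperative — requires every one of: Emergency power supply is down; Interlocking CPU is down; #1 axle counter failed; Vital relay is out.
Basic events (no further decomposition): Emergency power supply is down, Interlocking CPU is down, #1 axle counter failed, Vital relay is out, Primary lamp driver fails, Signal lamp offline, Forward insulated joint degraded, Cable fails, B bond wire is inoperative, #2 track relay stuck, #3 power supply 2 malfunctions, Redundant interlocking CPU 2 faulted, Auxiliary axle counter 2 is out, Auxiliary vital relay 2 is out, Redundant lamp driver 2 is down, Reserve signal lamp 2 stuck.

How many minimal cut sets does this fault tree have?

Power stage inoperative [AND]: one cut set from each child combined → 1 × 1 × 1 × 1 = 1 cut set(s).
Signal drive lost [OR]: union of children's cut sets → 2 cut set(s).
Vital path lost [AND]: one cut set from each child combined → 1 × 2 = 2 cut set(s).
Detection branch inoperative [OR]: union of children's cut sets → 3 cut set(s).
Track circuit down [AND]: one cut set from each child combined → 1 × 1 × 1 = 1 cut set(s).
Interlocking logic down [OR]: union of children's cut sets → 2 cut set(s).
Power stage 2 inoperative [OR]: union of children's cut sets → 3 cut set(s).
Rail signal shows false clear [OR]: union of children's cut sets → 10 cut set(s).
Minimal cut sets: {#1 axle counter failed, Emergency power supply is down, Interlocking CPU is down, Primary lamp driver fails, Vital relay is out}; {#1 axle counter failed, Emergency power supply is down, Interlocking CPU is down, Signal lamp offline, Vital relay is out}; {Forward insulated joint degraded}; {Cable fails}; {B bond wire is inoperative}; {#2 track relay stuck}; {#3 power supply 2 malfunctions, Auxiliary axle counter 2 is out, Redundant interlocking CPU 2 faulted}; {Auxiliary vital relay 2 is out}; {Redundant lamp driver 2 is down}; {Reserve signal lamp 2 stuck}.

10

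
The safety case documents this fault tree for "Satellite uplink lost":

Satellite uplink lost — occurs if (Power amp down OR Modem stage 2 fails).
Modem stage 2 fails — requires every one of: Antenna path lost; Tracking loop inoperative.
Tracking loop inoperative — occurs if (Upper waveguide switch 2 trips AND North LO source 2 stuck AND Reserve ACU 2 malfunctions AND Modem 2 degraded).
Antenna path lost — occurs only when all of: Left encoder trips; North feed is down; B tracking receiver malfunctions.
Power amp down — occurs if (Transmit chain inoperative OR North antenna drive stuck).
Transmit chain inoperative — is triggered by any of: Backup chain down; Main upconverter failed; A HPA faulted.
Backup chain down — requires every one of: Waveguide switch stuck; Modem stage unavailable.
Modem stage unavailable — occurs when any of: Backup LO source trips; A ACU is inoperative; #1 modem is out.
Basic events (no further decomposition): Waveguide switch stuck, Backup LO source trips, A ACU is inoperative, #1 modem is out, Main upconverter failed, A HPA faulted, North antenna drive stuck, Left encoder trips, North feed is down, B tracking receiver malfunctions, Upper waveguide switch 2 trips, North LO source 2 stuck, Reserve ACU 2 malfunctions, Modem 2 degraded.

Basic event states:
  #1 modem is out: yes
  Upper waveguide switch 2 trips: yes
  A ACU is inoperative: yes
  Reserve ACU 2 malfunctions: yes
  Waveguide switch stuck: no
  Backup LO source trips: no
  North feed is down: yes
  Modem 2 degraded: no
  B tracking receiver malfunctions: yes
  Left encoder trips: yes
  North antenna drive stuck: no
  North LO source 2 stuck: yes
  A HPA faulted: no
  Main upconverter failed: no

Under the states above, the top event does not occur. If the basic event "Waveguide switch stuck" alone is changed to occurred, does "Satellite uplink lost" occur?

Yes

Counterfactual: set "Waveguide switch stuck" to occurred.
Modem stage unavailable [OR]: Backup LO source trips=not, A ACU is inoperative=occurs, #1 modem is out=occurs → at least one input occurs → occurs.
Backup chain down [AND]: Waveguide switch stuck=occurs, Modem stage unavailable=occurs → all inputs occur → occurs.
Transmit chain inoperative [OR]: Backup chain down=occurs, Main upconverter failed=not, A HPA faulted=not → at least one input occurs → occurs.
Power amp down [OR]: Transmit chain inoperative=occurs, North antenna drive stuck=not → at least one input occurs → occurs.
Antenna path lost [AND]: Left encoder trips=occurs, North feed is down=occurs, B tracking receiver malfunctions=occurs → all inputs occur → occurs.
Tracking loop inoperative [AND]: Upper waveguide switch 2 trips=occurs, North LO source 2 stuck=occurs, Reserve ACU 2 malfunctions=occurs, Modem 2 degraded=not → not all inputs occur → does not occur.
Modem stage 2 fails [AND]: Antenna path lost=occurs, Tracking loop inoperative=not → not all inputs occur → does not occur.
Satellite uplink lost [OR]: Power amp down=occurs, Modem stage 2 fails=not → at least one input occurs → occurs.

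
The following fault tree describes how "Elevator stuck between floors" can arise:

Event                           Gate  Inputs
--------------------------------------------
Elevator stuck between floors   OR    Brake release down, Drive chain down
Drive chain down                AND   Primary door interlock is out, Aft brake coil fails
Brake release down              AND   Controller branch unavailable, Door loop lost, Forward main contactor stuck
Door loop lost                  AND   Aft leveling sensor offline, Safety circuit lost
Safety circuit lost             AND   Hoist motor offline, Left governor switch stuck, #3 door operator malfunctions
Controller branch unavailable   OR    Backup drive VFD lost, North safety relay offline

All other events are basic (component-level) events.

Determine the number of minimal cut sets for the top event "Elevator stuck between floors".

Controller branch unavailable [OR]: union of children's cut sets → 2 cut set(s).
Safety circuit lost [AND]: one cut set from each child combined → 1 × 1 × 1 = 1 cut set(s).
Door loop lost [AND]: one cut set from each child combined → 1 × 1 = 1 cut set(s).
Brake release down [AND]: one cut set from each child combined → 2 × 1 × 1 = 2 cut set(s).
Drive chain down [AND]: one cut set from each child combined → 1 × 1 = 1 cut set(s).
Elevator stuck between floors [OR]: union of children's cut sets → 3 cut set(s).
Minimal cut sets: {#3 door operator malfunctions, Aft leveling sensor offline, Backup drive VFD lost, Forward main contactor stuck, Hoist motor offline, Left governor switch stuck}; {#3 door operator malfunctions, Aft leveling sensor offline, Forward main contactor stuck, Hoist motor offline, Left governor switch stuck, North safety relay offline}; {Aft brake coil fails, Primary door interlock is out}.

3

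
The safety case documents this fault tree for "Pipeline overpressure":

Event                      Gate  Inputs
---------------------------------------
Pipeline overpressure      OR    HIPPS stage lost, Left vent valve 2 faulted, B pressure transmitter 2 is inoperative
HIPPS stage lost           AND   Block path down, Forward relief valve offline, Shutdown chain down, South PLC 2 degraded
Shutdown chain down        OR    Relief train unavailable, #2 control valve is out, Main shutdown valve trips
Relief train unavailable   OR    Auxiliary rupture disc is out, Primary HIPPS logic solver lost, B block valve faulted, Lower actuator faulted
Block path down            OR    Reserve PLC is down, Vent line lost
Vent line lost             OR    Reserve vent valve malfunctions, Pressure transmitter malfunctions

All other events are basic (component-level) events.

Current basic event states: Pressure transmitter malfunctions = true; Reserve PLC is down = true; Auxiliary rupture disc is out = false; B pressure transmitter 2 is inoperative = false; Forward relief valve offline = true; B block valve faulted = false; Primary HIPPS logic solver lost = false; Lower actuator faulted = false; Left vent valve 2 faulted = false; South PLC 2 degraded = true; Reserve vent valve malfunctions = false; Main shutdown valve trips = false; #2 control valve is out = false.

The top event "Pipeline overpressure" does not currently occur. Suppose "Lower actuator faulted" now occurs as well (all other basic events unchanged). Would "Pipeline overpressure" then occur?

Yes

Counterfactual: set "Lower actuator faulted" to occurred.
Vent line lost [OR]: Reserve vent valve malfunctions=not, Pressure transmitter malfunctions=occurs → at least one input occurs → occurs.
Block path down [OR]: Reserve PLC is down=occurs, Vent line lost=occurs → at least one input occurs → occurs.
Relief train unavailable [OR]: Auxiliary rupture disc is out=not, Primary HIPPS logic solver lost=not, B block valve faulted=not, Lower actuator faulted=occurs → at least one input occurs → occurs.
Shutdown chain down [OR]: Relief train unavailable=occurs, #2 control valve is out=not, Main shutdown valve trips=not → at least one input occurs → occurs.
HIPPS stage lost [AND]: Block path down=occurs, Forward relief valve offline=occurs, Shutdown chain down=occurs, South PLC 2 degraded=occurs → all inputs occur → occurs.
Pipeline overpressure [OR]: HIPPS stage lost=occurs, Left vent valve 2 faulted=not, B pressure transmitter 2 is inoperative=not → at least one input occurs → occurs.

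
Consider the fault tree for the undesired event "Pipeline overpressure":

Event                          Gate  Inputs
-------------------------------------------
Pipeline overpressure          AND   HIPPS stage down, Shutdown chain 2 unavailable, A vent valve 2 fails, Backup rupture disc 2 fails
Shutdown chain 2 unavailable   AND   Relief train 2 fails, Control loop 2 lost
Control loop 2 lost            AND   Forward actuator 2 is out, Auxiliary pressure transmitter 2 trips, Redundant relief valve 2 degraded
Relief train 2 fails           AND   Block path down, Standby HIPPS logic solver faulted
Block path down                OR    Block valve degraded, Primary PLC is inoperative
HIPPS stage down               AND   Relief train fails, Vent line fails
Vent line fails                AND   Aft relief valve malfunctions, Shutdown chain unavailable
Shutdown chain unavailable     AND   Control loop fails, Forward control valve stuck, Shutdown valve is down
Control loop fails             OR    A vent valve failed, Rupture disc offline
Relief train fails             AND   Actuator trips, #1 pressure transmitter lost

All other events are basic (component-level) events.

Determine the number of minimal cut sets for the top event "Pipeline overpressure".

4

Relief train fails [AND]: one cut set from each child combined → 1 × 1 = 1 cut set(s).
Control loop fails [OR]: union of children's cut sets → 2 cut set(s).
Shutdown chain unavailable [AND]: one cut set from each child combined → 2 × 1 × 1 = 2 cut set(s).
Vent line fails [AND]: one cut set from each child combined → 1 × 2 = 2 cut set(s).
HIPPS stage down [AND]: one cut set from each child combined → 1 × 2 = 2 cut set(s).
Block path down [OR]: union of children's cut sets → 2 cut set(s).
Relief train 2 fails [AND]: one cut set from each child combined → 2 × 1 = 2 cut set(s).
Control loop 2 lost [AND]: one cut set from each child combined → 1 × 1 × 1 = 1 cut set(s).
Shutdown chain 2 unavailable [AND]: one cut set from each child combined → 2 × 1 = 2 cut set(s).
Pipeline overpressure [AND]: one cut set from each child combined → 2 × 2 × 1 × 1 = 4 cut set(s).
Minimal cut sets: {#1 pressure transmitter lost, A vent valve 2 fails, A vent valve failed, Actuator trips, Aft relief valve malfunctions, Auxiliary pressure transmitter 2 trips, Backup rupture disc 2 fails, Block valve degraded, Forward actuator 2 is out, Forward control valve stuck, Redundant relief valve 2 degraded, Shutdown valve is down, Standby HIPPS logic solver faulted}; {#1 pressure transmitter lost, A vent valve 2 fails, A vent valve failed, Actuator trips, Aft relief valve malfunctions, Auxiliary pressure transmitter 2 trips, Backup rupture disc 2 fails, Forward actuator 2 is out, Forward control valve stuck, Primary PLC is inoperative, Redundant relief valve 2 degraded, Shutdown valve is down, Standby HIPPS logic solver faulted}; {#1 pressure transmitter lost, A vent valve 2 fails, Actuator trips, Aft relief valve malfunctions, Auxiliary pressure transmitter 2 trips, Backup rupture disc 2 fails, Block valve degraded, Forward actuator 2 is out, Forward control valve stuck, Redundant relief valve 2 degraded, Rupture disc offline, Shutdown valve is down, Standby HIPPS logic solver faulted}; {#1 pressure transmitter lost, A vent valve 2 fails, Actuator trips, Aft relief valve malfunctions, Auxiliary pressure transmitter 2 trips, Backup rupture disc 2 fails, Forward actuator 2 is out, Forward control valve stuck, Primary PLC is inoperative, Redundant relief valve 2 degraded, Rupture disc offline, Shutdown valve is down, Standby HIPPS logic solver faulted}.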